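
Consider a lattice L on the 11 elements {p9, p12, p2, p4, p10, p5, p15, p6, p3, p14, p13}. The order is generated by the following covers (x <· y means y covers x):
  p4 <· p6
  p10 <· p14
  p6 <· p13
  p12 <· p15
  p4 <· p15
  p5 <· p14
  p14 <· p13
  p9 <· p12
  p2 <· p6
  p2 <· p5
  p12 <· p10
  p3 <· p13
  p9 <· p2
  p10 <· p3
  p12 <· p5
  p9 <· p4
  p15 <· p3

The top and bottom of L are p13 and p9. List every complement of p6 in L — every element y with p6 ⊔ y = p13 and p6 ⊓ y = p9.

p10, p12

Need y with p6 ∨ y = p13 and p6 ∧ y = p9.
Checking each element gives: p10, p12.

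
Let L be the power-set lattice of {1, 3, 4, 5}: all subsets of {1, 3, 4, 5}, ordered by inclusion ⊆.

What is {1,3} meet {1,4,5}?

{1}

Under ⊆, meet is intersection: {1,3} ∩ {1,4,5} = {1}.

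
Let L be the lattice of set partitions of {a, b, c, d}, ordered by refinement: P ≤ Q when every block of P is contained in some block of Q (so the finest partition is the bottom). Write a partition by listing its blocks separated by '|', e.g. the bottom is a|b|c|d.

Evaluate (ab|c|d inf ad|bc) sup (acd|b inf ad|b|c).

ad|b|c

ab|c|d ∧ ad|bc = a|b|c|d
acd|b ∧ ad|b|c = ad|b|c
a|b|c|d ∨ ad|b|c = ad|b|c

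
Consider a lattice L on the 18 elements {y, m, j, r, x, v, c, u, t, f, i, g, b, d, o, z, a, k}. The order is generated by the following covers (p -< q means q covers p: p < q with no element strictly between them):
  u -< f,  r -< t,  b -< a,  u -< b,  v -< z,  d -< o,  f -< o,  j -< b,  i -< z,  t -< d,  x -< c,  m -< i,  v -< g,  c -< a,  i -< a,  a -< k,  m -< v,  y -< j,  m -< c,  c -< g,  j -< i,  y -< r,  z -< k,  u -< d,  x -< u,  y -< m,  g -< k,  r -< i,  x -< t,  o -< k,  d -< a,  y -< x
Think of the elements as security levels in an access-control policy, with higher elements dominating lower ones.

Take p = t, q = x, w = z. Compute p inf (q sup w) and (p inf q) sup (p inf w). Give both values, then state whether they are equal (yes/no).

q sup w = k, so p inf (q sup w) = t inf k = t.
p inf q = x and p inf w = r, so (p inf q) sup (p inf w) = x sup r = t.
Equal: yes.

t; t; yes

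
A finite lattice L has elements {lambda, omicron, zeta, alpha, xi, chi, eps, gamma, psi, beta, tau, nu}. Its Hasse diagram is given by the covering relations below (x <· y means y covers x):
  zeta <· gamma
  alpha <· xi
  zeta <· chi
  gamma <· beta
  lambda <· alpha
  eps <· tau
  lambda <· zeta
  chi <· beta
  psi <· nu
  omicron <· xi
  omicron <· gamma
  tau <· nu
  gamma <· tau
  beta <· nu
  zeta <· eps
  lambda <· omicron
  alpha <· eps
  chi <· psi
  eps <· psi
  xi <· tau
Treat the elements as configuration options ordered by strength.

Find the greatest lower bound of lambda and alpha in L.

lambda

Common lower bounds of {lambda, alpha}: lambda.
The greatest among these is lambda.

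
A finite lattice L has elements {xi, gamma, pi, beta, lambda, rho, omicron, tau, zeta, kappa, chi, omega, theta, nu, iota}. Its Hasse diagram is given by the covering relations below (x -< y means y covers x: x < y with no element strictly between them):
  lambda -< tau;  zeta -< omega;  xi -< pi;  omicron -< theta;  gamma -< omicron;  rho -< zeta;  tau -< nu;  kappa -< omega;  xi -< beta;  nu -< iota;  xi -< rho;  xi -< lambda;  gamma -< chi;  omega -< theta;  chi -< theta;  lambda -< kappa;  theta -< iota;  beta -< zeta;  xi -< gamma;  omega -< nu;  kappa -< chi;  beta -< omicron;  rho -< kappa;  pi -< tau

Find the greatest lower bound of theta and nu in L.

Common lower bounds of {theta, nu}: beta, kappa, lambda, omega, rho, xi, zeta.
The greatest among these is omega.

omega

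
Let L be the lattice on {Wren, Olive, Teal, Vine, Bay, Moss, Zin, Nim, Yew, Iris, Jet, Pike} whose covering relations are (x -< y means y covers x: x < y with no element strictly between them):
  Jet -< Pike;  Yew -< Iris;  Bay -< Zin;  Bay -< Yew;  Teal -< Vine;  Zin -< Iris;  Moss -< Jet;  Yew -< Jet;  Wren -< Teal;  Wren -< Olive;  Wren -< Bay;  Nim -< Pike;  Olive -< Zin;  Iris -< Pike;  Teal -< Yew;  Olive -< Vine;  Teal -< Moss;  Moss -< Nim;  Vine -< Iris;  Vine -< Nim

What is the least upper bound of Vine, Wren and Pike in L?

Pike

Common upper bounds of {Vine, Wren, Pike}: Pike.
The least among these is Pike.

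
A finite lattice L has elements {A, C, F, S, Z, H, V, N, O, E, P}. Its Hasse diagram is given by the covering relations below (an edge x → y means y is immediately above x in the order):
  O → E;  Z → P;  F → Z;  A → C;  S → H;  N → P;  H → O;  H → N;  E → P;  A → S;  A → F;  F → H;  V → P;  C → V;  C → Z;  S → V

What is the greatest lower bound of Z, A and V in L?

Common lower bounds of {Z, A, V}: A.
The greatest among these is A.

A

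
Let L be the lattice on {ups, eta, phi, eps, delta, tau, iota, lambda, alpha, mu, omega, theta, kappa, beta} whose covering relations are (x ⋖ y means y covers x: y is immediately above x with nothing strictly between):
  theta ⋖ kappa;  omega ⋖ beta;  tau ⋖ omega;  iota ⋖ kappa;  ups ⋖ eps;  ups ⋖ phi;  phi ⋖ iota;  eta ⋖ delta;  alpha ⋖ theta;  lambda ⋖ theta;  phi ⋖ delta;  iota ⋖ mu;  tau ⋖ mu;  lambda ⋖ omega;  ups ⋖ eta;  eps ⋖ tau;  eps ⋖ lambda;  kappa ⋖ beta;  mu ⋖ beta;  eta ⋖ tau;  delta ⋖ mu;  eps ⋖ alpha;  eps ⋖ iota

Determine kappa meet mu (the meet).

Common lower bounds of {kappa, mu}: eps, iota, phi, ups.
The greatest among these is iota.

iota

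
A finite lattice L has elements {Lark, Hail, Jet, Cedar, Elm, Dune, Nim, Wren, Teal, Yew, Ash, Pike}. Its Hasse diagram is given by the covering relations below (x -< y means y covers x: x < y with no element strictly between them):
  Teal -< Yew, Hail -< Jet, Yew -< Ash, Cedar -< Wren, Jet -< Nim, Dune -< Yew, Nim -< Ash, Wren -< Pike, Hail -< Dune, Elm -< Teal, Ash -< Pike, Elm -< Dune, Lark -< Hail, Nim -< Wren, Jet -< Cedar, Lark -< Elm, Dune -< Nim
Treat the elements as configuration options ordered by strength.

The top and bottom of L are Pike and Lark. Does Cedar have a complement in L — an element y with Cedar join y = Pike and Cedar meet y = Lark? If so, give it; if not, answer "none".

Need y with Cedar ∨ y = Pike and Cedar ∧ y = Lark.
Checking each element gives: Teal.

Teal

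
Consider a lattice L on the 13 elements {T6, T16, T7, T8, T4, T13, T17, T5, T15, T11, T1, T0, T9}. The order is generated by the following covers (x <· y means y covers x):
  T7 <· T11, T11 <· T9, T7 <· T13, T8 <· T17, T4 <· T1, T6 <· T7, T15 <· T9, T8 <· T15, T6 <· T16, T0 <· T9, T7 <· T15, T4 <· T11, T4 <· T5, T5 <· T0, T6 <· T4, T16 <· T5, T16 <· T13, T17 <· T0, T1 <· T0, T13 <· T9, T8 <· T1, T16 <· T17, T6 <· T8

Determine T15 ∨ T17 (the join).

Common upper bounds of {T15, T17}: T9.
The least among these is T9.

T9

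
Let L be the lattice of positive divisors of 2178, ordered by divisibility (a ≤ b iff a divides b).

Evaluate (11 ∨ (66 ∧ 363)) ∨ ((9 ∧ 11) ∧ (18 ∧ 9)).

66 ∧ 363 = 33
11 ∨ 33 = 33
9 ∧ 11 = 1
18 ∧ 9 = 9
1 ∧ 9 = 1
33 ∨ 1 = 33

33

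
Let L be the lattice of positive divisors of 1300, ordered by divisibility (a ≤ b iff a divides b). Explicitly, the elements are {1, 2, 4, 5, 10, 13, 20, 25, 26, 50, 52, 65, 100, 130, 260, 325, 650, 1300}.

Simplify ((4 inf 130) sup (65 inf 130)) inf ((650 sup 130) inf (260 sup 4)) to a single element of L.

4 ∧ 130 = 2
65 ∧ 130 = 65
2 ∨ 65 = 130
650 ∨ 130 = 650
260 ∨ 4 = 260
650 ∧ 260 = 130
130 ∧ 130 = 130

130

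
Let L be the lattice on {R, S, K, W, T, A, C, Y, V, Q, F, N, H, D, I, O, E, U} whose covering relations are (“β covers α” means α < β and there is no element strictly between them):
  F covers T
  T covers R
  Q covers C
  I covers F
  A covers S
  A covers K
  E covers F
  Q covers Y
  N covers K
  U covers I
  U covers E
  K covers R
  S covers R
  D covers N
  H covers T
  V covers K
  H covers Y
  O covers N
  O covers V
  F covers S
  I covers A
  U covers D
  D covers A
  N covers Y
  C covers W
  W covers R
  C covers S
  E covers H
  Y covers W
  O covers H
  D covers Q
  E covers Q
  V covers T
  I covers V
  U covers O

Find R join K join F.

Common upper bounds of {R, K, F}: I, U.
The least among these is I.

I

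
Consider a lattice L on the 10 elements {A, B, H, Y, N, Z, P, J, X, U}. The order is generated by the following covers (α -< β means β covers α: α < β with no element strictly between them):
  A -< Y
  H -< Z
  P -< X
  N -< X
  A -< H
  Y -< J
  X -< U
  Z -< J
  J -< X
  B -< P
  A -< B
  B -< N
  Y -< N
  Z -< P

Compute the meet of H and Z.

Common lower bounds of {H, Z}: A, H.
The greatest among these is H.

H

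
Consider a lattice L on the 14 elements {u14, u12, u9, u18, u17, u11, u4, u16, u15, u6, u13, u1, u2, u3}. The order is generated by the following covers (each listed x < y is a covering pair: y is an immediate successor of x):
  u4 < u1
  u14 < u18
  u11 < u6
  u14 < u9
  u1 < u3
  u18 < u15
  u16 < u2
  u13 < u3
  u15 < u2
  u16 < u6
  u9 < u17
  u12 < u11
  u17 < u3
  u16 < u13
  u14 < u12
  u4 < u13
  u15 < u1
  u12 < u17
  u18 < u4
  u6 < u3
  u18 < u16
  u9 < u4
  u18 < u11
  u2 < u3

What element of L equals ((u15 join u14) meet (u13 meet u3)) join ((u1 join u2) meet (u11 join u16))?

u15 ∨ u14 = u15
u13 ∧ u3 = u13
u15 ∧ u13 = u18
u1 ∨ u2 = u3
u11 ∨ u16 = u6
u3 ∧ u6 = u6
u18 ∨ u6 = u6

u6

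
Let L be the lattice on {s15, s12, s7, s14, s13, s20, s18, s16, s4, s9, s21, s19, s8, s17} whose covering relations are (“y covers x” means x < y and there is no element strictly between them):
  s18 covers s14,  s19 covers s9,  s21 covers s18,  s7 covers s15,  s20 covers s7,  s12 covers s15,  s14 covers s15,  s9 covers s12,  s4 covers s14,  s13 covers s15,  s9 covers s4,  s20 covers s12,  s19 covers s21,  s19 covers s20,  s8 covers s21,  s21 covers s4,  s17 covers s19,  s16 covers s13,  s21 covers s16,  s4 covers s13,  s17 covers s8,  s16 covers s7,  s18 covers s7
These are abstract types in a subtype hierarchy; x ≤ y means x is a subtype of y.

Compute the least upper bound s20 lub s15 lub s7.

s20

Common upper bounds of {s20, s15, s7}: s17, s19, s20.
The least among these is s20.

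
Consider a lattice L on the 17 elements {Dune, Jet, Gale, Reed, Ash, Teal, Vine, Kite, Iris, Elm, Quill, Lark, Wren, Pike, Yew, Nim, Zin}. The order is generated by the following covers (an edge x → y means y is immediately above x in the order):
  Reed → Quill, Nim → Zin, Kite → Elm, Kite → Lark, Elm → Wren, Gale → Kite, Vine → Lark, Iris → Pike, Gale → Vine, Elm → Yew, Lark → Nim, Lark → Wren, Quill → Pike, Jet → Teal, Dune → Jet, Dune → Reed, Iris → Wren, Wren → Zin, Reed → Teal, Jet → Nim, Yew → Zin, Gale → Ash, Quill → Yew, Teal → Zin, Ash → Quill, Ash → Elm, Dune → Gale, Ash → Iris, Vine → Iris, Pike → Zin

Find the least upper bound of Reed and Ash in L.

Quill

Common upper bounds of {Reed, Ash}: Pike, Quill, Yew, Zin.
The least among these is Quill.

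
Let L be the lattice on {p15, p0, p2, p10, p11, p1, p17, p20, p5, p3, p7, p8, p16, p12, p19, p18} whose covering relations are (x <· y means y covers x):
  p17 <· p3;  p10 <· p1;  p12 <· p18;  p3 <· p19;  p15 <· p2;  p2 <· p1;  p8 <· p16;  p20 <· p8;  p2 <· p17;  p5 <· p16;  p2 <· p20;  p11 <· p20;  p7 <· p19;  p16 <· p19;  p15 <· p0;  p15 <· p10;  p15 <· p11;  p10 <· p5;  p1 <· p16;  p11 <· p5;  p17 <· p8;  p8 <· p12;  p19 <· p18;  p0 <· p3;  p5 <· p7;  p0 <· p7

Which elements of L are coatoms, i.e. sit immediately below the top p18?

p12, p19

The coatoms are exactly the elements covered by p18: p12, p19.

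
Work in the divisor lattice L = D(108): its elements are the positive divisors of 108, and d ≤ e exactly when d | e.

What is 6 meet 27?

In the divisibility order, the meet is the greatest common divisor: gcd(6, 27) = 3.

3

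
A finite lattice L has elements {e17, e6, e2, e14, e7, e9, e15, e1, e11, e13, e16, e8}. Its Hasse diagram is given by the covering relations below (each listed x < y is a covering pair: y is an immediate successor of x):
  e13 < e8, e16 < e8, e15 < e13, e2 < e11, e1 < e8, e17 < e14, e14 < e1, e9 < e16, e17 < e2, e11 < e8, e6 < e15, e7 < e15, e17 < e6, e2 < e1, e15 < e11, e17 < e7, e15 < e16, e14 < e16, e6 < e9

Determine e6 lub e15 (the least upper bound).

e15

Common upper bounds of {e6, e15}: e11, e13, e15, e16, e8.
The least among these is e15.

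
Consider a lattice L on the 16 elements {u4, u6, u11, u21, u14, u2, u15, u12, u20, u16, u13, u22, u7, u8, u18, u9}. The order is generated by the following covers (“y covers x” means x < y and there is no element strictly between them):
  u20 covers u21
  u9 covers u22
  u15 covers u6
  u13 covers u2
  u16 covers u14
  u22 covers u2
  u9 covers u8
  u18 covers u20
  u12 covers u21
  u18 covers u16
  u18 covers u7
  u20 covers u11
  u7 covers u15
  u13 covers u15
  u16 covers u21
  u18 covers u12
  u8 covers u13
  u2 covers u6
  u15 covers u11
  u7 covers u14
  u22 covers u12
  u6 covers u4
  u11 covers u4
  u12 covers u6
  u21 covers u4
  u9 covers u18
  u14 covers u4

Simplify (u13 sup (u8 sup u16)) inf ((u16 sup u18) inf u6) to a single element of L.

u8 ∨ u16 = u9
u13 ∨ u9 = u9
u16 ∨ u18 = u18
u18 ∧ u6 = u6
u9 ∧ u6 = u6

u6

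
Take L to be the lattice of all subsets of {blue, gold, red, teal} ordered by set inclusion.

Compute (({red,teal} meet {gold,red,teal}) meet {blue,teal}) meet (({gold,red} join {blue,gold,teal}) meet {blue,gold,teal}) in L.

{teal}

{red,teal} ∧ {gold,red,teal} = {red,teal}
{red,teal} ∧ {blue,teal} = {teal}
{gold,red} ∨ {blue,gold,teal} = {blue,gold,red,teal}
{blue,gold,red,teal} ∧ {blue,gold,teal} = {blue,gold,teal}
{teal} ∧ {blue,gold,teal} = {teal}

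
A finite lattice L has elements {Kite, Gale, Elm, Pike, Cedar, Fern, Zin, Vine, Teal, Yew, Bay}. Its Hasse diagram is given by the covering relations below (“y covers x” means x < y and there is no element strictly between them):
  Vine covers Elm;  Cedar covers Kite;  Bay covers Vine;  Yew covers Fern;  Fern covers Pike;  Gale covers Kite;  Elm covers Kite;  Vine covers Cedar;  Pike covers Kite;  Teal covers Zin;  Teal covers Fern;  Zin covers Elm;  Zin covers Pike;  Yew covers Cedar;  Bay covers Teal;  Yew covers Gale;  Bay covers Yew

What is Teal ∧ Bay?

Teal

Common lower bounds of {Teal, Bay}: Elm, Fern, Kite, Pike, Teal, Zin.
The greatest among these is Teal.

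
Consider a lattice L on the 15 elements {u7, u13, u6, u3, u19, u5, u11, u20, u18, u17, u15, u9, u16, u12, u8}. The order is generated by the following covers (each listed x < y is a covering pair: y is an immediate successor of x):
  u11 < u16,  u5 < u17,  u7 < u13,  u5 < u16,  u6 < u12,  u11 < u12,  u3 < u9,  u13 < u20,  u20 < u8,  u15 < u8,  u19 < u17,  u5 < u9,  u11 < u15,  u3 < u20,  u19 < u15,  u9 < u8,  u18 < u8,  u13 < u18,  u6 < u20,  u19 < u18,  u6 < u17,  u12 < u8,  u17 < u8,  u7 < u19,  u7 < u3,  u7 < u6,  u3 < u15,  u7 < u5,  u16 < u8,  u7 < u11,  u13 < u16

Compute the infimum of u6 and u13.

Common lower bounds of {u6, u13}: u7.
The greatest among these is u7.

u7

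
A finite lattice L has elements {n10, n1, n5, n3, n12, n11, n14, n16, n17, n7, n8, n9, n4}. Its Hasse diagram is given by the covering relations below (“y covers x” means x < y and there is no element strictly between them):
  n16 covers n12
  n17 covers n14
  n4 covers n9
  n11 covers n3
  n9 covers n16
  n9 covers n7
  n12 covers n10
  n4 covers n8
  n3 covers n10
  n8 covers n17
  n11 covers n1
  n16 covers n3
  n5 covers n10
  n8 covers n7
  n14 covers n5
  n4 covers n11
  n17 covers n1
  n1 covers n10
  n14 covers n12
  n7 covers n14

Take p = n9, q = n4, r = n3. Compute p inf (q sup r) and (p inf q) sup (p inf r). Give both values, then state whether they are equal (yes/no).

q sup r = n4, so p inf (q sup r) = n9 inf n4 = n9.
p inf q = n9 and p inf r = n3, so (p inf q) sup (p inf r) = n9 sup n3 = n9.
Equal: yes.

n9; n9; yes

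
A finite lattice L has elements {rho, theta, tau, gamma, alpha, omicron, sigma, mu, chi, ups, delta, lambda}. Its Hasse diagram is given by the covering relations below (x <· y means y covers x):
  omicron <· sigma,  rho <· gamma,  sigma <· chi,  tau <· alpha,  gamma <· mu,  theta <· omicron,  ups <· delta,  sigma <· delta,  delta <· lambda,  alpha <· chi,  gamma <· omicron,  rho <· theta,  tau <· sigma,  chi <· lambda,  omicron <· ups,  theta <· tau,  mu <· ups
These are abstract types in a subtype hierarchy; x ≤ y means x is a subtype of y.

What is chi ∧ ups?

omicron

Common lower bounds of {chi, ups}: gamma, omicron, rho, theta.
The greatest among these is omicron.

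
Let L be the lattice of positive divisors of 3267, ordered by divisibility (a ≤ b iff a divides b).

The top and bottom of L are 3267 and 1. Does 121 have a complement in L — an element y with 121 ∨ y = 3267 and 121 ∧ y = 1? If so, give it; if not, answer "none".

Need y with 121 ∨ y = 3267 and 121 ∧ y = 1.
Checking each element gives: 27.

27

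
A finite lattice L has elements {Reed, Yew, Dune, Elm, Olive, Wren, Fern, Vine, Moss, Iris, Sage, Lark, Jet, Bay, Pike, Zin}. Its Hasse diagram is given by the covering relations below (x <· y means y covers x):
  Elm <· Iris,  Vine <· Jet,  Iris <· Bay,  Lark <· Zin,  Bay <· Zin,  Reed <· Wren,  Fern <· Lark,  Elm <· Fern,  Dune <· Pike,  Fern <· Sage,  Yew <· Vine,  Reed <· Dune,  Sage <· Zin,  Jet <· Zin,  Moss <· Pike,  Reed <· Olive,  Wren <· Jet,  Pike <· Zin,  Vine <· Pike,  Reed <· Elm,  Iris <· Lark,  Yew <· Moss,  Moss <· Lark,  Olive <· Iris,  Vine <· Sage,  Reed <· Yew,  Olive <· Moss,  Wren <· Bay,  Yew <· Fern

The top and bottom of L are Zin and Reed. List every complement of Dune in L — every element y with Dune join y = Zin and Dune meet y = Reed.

Need y with Dune ∨ y = Zin and Dune ∧ y = Reed.
Checking each element gives: Bay, Elm, Fern, Iris, Jet, Lark, Sage, Wren.

Bay, Elm, Fern, Iris, Jet, Lark, Sage, Wren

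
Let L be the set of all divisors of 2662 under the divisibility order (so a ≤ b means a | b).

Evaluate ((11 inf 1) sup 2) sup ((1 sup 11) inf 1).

11 ∧ 1 = 1
1 ∨ 2 = 2
1 ∨ 11 = 11
11 ∧ 1 = 1
2 ∨ 1 = 2

2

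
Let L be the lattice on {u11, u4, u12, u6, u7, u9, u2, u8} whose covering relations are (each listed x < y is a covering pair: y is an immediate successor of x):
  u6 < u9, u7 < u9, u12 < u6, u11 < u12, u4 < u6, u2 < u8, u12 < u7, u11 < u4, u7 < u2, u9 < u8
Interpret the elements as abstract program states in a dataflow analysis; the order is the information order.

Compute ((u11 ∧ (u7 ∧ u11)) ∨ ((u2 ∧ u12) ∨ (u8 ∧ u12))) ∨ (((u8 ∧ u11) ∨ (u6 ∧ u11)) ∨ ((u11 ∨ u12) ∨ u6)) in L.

u7 ∧ u11 = u11
u11 ∧ u11 = u11
u2 ∧ u12 = u12
u8 ∧ u12 = u12
u12 ∨ u12 = u12
u11 ∨ u12 = u12
u8 ∧ u11 = u11
u6 ∧ u11 = u11
u11 ∨ u11 = u11
u11 ∨ u12 = u12
u12 ∨ u6 = u6
u11 ∨ u6 = u6
u12 ∨ u6 = u6

u6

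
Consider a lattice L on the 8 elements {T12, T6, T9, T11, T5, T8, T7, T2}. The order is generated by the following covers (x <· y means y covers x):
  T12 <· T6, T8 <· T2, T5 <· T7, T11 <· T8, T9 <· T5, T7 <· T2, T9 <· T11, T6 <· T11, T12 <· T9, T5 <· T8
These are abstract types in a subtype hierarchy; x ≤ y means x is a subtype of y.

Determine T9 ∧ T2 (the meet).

Common lower bounds of {T9, T2}: T12, T9.
The greatest among these is T9.

T9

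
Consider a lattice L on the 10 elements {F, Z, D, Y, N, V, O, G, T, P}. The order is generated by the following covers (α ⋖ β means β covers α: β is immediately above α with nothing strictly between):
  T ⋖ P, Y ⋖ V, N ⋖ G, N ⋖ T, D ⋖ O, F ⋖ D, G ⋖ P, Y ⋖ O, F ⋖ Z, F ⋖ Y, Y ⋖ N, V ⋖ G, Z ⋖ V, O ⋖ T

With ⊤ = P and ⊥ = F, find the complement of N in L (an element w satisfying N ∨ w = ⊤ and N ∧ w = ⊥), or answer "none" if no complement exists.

For every candidate w, either N ∨ w ≠ P or N ∧ w ≠ F; no complement exists.

none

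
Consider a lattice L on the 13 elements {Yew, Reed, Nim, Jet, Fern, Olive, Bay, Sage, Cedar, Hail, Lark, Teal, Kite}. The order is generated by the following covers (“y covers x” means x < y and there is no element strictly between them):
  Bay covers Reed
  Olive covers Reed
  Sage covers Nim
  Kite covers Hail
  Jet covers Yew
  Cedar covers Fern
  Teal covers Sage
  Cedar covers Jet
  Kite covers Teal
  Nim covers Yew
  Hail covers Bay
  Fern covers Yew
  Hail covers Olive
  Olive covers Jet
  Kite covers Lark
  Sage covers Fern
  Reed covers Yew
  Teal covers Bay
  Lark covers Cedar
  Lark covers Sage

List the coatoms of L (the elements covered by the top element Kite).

The coatoms are exactly the elements covered by Kite: Hail, Lark, Teal.

Hail, Lark, Teal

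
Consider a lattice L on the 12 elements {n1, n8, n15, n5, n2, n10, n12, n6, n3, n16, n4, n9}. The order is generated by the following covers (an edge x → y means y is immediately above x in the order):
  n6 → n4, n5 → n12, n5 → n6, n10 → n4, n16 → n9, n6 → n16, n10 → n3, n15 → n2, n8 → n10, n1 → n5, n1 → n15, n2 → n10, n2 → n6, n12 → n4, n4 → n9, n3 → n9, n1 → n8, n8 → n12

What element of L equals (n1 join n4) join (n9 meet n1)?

n4

n1 ∨ n4 = n4
n9 ∧ n1 = n1
n4 ∨ n1 = n4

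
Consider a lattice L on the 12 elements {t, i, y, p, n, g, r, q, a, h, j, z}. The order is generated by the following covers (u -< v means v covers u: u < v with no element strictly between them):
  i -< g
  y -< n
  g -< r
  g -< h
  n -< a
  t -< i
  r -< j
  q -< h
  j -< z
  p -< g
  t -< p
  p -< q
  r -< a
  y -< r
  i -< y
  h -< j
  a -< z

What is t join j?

j

Common upper bounds of {t, j}: j, z.
The least among these is j.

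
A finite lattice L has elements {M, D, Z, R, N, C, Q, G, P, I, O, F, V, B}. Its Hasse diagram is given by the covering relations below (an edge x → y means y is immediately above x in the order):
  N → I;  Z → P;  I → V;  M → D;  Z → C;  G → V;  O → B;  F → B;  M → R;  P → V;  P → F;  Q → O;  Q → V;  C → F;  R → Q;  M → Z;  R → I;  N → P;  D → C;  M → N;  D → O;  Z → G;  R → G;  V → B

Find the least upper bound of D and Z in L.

Common upper bounds of {D, Z}: B, C, F.
The least among these is C.

C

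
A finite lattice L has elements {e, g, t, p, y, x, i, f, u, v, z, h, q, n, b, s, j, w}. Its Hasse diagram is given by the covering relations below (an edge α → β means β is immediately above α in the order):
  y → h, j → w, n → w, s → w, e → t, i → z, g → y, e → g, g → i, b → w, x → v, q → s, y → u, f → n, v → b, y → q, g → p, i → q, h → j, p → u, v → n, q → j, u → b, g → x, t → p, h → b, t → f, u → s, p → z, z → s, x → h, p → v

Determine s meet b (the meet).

u

Common lower bounds of {s, b}: e, g, p, t, u, y.
The greatest among these is u.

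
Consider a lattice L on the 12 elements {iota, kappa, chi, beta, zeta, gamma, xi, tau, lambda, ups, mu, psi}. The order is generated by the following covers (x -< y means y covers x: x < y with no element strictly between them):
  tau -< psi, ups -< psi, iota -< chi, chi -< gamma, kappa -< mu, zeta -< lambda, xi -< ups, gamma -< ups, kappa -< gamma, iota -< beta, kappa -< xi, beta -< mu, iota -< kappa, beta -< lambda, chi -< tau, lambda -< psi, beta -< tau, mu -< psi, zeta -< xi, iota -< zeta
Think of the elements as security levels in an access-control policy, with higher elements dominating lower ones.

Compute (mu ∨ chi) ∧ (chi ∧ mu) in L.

mu ∨ chi = psi
chi ∧ mu = iota
psi ∧ iota = iota

iota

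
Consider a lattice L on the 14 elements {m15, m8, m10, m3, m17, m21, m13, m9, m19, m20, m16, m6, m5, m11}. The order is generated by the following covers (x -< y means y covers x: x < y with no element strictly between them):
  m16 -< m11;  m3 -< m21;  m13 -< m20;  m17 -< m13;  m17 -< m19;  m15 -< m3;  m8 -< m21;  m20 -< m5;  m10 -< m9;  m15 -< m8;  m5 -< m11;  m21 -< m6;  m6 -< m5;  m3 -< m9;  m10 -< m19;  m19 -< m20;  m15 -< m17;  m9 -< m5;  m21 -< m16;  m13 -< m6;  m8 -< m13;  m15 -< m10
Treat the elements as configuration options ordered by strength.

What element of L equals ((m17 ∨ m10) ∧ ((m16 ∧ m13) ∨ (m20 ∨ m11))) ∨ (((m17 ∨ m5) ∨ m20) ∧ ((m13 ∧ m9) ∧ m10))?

m19

m17 ∨ m10 = m19
m16 ∧ m13 = m8
m20 ∨ m11 = m11
m8 ∨ m11 = m11
m19 ∧ m11 = m19
m17 ∨ m5 = m5
m5 ∨ m20 = m5
m13 ∧ m9 = m15
m15 ∧ m10 = m15
m5 ∧ m15 = m15
m19 ∨ m15 = m19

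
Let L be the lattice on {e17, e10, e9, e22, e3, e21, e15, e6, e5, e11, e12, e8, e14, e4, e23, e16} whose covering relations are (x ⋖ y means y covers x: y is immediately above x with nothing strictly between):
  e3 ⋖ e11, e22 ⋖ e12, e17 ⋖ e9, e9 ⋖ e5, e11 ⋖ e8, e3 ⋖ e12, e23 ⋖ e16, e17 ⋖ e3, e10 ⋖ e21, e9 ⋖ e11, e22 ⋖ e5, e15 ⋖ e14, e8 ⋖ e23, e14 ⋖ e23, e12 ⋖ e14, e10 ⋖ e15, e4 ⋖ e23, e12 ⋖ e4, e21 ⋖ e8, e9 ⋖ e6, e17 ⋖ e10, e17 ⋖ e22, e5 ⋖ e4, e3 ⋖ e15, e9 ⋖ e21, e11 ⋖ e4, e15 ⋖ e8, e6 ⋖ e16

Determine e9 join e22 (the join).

e5

Common upper bounds of {e9, e22}: e16, e23, e4, e5.
The least among these is e5.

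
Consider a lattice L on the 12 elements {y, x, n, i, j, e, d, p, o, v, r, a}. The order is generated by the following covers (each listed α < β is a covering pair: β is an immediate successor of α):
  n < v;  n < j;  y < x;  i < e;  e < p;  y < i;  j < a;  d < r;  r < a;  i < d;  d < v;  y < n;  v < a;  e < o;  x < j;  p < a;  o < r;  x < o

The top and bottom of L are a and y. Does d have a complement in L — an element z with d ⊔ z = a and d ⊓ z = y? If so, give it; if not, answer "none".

Need z with d ∨ z = a and d ∧ z = y.
Checking each element gives: j.

j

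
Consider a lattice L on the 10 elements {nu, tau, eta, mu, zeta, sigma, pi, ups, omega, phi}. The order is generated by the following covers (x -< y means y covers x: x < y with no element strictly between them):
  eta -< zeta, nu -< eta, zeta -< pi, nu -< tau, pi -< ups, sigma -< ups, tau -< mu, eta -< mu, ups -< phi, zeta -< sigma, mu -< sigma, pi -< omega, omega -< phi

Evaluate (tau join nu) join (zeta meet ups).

sigma

tau ∨ nu = tau
zeta ∧ ups = zeta
tau ∨ zeta = sigma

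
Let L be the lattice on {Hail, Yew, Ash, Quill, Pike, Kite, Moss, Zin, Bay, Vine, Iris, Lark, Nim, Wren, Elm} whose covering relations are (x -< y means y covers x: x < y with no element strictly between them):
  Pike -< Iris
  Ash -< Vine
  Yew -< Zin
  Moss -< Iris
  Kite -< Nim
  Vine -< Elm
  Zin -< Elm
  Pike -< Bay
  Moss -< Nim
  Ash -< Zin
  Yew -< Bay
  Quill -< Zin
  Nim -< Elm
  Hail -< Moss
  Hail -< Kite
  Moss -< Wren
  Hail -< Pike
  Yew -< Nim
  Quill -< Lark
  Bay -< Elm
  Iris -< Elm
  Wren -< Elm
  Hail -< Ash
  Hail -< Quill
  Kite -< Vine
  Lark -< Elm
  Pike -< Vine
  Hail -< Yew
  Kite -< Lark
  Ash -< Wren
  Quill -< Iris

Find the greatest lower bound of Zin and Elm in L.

Common lower bounds of {Zin, Elm}: Ash, Hail, Quill, Yew, Zin.
The greatest among these is Zin.

Zin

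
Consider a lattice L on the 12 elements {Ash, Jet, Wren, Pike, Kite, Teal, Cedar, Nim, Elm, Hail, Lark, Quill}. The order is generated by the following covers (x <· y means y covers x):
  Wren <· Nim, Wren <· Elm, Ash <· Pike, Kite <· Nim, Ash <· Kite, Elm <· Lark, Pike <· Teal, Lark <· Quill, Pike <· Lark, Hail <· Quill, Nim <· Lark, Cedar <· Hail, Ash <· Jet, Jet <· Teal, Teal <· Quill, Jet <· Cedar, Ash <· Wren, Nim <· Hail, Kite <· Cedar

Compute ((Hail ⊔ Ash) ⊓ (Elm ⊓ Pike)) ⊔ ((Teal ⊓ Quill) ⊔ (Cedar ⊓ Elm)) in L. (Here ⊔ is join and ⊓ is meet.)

Hail ∨ Ash = Hail
Elm ∧ Pike = Ash
Hail ∧ Ash = Ash
Teal ∧ Quill = Teal
Cedar ∧ Elm = Ash
Teal ∨ Ash = Teal
Ash ∨ Teal = Teal

Teal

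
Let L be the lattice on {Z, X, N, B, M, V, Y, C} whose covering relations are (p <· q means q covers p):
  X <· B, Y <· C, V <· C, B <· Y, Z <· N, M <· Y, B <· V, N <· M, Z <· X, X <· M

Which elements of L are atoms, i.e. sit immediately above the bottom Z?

The atoms are exactly the elements that cover Z: N, X.

N, X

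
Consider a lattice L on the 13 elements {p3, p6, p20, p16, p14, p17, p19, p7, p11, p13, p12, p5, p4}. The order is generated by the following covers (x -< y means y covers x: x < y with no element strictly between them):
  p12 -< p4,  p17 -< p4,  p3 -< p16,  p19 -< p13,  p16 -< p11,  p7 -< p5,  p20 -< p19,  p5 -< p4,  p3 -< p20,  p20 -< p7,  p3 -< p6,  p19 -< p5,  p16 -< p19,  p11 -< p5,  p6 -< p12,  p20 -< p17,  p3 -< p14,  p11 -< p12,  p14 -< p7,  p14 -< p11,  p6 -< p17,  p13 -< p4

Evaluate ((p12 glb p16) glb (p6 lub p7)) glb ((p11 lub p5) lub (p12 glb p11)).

p16

p12 ∧ p16 = p16
p6 ∨ p7 = p4
p16 ∧ p4 = p16
p11 ∨ p5 = p5
p12 ∧ p11 = p11
p5 ∨ p11 = p5
p16 ∧ p5 = p16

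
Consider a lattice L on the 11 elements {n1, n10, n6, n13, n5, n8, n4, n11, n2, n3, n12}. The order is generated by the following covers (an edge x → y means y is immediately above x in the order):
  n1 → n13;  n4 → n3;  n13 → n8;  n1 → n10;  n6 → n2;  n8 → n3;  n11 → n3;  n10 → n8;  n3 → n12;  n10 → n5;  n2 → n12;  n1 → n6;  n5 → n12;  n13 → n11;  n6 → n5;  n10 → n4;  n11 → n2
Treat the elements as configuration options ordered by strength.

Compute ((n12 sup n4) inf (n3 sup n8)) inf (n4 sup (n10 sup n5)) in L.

n3

n12 ∨ n4 = n12
n3 ∨ n8 = n3
n12 ∧ n3 = n3
n10 ∨ n5 = n5
n4 ∨ n5 = n12
n3 ∧ n12 = n3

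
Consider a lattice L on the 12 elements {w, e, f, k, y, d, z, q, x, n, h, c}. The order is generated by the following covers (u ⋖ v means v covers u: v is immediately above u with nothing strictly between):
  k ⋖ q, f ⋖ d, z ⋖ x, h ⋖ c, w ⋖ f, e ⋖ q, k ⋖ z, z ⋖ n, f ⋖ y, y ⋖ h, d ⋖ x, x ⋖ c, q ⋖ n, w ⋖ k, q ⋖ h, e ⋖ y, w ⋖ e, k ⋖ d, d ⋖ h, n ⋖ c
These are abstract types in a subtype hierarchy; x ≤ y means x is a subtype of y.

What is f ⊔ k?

d

Common upper bounds of {f, k}: c, d, h, x.
The least among these is d.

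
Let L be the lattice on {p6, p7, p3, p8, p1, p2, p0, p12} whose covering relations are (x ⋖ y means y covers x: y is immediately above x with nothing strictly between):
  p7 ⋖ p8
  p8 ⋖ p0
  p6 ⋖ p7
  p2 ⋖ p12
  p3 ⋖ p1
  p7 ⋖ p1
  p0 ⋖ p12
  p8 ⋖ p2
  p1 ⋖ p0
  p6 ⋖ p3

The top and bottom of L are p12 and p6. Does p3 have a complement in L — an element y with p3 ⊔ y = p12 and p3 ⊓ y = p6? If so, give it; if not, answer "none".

Need y with p3 ∨ y = p12 and p3 ∧ y = p6.
Checking each element gives: p2.

p2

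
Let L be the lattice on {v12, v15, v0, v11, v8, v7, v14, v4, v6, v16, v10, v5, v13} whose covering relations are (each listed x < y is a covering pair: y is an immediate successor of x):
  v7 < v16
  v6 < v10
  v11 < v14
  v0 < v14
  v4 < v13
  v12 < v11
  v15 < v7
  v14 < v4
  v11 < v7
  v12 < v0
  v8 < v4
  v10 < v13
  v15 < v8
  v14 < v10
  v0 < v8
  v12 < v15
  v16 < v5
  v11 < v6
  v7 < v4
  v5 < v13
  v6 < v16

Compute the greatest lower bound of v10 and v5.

v6

Common lower bounds of {v10, v5}: v11, v12, v6.
The greatest among these is v6.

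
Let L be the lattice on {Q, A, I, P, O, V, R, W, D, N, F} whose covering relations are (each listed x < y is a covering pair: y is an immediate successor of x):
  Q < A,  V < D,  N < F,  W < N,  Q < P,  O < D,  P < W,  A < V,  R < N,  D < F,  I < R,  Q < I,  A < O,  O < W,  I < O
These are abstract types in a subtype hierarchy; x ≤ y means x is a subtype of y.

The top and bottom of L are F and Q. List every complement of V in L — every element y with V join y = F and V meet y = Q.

P, R

Need y with V ∨ y = F and V ∧ y = Q.
Checking each element gives: P, R.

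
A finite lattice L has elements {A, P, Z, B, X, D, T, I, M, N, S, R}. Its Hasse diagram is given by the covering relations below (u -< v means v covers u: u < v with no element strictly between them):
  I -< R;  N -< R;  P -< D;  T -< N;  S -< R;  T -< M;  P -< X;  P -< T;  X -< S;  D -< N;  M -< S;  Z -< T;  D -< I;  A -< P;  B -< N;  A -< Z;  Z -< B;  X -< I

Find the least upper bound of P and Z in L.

T

Common upper bounds of {P, Z}: M, N, R, S, T.
The least among these is T.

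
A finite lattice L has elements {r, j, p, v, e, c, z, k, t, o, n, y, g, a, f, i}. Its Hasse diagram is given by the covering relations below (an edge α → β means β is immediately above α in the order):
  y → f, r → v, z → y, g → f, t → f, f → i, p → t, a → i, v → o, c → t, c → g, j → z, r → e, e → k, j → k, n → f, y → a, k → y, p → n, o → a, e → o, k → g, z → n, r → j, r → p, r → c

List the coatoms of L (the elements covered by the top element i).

The coatoms are exactly the elements covered by i: a, f.

a, f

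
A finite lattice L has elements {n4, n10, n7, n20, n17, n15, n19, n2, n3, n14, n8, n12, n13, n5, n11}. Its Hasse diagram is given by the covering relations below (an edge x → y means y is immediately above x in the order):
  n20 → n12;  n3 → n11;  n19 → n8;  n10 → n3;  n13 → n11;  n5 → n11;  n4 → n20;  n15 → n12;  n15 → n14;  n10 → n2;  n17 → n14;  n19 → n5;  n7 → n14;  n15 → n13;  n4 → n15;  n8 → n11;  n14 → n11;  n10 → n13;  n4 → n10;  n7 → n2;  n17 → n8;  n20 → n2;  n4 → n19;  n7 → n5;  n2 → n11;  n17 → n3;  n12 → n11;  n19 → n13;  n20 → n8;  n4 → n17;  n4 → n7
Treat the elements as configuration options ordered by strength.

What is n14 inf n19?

n4

Common lower bounds of {n14, n19}: n4.
The greatest among these is n4.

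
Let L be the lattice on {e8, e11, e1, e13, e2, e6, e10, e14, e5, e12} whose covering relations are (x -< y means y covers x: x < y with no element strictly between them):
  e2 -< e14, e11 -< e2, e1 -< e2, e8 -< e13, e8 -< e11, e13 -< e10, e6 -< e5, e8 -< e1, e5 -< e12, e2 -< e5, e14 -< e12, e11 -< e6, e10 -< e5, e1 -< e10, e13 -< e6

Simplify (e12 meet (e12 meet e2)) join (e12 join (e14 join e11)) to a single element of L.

e12 ∧ e2 = e2
e12 ∧ e2 = e2
e14 ∨ e11 = e14
e12 ∨ e14 = e12
e2 ∨ e12 = e12

e12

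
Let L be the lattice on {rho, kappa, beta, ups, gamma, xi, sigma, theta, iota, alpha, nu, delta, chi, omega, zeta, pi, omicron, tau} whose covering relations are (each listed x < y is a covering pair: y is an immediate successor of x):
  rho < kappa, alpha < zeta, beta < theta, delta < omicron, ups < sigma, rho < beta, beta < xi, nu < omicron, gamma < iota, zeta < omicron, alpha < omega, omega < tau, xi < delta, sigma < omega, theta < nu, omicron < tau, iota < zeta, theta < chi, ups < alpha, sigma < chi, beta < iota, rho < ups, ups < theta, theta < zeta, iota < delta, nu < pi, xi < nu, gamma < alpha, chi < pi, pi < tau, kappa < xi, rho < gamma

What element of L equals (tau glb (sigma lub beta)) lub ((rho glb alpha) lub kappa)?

sigma ∨ beta = chi
tau ∧ chi = chi
rho ∧ alpha = rho
rho ∨ kappa = kappa
chi ∨ kappa = pi

pi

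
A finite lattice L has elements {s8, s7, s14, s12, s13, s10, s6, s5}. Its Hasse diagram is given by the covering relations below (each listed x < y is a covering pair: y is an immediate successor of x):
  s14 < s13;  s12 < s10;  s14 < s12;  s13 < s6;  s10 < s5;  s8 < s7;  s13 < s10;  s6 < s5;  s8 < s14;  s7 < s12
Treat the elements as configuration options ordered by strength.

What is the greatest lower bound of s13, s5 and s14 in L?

Common lower bounds of {s13, s5, s14}: s14, s8.
The greatest among these is s14.

s14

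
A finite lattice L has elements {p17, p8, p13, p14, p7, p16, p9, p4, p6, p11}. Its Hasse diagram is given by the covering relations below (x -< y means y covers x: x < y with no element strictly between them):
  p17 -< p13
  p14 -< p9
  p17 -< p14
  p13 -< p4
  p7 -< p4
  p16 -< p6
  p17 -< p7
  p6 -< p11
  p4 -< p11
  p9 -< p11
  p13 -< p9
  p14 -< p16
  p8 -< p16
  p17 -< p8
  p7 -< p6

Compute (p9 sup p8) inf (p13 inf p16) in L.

p17

p9 ∨ p8 = p11
p13 ∧ p16 = p17
p11 ∧ p17 = p17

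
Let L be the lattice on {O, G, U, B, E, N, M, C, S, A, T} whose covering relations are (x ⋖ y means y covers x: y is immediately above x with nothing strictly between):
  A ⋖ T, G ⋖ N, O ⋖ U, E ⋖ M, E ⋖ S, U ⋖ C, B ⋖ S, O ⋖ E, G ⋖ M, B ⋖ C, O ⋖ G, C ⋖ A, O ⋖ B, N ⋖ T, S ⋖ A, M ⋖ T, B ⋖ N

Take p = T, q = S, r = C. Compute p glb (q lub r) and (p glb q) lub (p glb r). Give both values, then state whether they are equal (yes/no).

A; A; yes

q lub r = A, so p glb (q lub r) = T glb A = A.
p glb q = S and p glb r = C, so (p glb q) lub (p glb r) = S lub C = A.
Equal: yes.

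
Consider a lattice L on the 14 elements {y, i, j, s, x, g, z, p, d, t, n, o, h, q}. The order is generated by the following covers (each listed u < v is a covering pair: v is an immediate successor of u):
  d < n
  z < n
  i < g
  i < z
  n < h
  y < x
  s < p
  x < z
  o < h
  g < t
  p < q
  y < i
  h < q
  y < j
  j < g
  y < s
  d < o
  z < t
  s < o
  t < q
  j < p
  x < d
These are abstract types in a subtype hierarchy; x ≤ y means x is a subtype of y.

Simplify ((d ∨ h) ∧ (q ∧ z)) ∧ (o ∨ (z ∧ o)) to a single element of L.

x

d ∨ h = h
q ∧ z = z
h ∧ z = z
z ∧ o = x
o ∨ x = o
z ∧ o = x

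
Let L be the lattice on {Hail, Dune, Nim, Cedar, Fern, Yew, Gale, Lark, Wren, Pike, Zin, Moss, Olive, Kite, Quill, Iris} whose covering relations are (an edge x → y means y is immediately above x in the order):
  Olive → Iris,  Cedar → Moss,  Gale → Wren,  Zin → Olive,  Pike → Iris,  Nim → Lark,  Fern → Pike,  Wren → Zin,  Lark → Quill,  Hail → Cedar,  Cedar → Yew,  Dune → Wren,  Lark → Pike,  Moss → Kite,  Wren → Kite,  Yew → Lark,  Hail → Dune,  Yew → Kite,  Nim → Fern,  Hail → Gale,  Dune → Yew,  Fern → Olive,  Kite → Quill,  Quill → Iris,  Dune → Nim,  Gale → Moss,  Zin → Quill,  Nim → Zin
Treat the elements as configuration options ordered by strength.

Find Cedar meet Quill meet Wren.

Common lower bounds of {Cedar, Quill, Wren}: Hail.
The greatest among these is Hail.

Hail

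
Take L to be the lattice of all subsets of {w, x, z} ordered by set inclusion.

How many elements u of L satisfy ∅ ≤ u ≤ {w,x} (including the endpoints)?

4

The interval [∅, {w,x}] = {{w,x}, {w}, {x}, ∅}, which has 4 elements.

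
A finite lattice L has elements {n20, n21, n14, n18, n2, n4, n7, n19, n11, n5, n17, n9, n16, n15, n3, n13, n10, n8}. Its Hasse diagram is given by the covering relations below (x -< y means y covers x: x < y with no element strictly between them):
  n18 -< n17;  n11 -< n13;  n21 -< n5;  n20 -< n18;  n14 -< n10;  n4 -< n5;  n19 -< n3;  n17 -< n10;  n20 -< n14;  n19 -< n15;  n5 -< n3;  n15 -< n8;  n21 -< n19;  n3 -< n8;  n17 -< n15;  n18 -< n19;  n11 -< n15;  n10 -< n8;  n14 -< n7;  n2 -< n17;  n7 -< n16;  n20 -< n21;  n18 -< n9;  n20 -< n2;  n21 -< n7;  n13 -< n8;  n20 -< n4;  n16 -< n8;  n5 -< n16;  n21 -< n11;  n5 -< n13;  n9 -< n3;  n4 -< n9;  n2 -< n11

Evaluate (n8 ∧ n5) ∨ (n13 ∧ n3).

n8 ∧ n5 = n5
n13 ∧ n3 = n5
n5 ∨ n5 = n5

n5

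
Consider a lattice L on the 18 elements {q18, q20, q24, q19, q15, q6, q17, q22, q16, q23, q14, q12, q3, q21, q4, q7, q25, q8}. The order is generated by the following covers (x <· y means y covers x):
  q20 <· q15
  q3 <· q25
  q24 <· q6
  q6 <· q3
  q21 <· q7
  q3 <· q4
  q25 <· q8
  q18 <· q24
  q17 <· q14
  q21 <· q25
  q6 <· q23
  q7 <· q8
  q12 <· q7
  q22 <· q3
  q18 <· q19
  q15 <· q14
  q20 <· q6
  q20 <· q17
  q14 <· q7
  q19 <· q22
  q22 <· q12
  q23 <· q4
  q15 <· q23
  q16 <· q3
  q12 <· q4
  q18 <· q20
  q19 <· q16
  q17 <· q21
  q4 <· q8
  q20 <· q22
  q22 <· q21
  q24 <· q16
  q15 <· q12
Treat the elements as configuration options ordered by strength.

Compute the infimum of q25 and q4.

q3

Common lower bounds of {q25, q4}: q16, q18, q19, q20, q22, q24, q3, q6.
The greatest among these is q3.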